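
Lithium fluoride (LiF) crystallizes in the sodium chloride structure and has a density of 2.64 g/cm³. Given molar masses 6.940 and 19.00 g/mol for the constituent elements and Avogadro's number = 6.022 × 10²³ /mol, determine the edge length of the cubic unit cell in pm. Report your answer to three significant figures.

403 pm

M(LiF) = 25.94 g/mol; Z = 4 formula units per cell.
a³ = Z·M/(N_A·ρ) = 4 × 25.94 / (6.022 × 10²³ × 2.64) = 6.527 × 10^-23 cm³, so a = 4.026 × 10^-8 cm = 403 pm.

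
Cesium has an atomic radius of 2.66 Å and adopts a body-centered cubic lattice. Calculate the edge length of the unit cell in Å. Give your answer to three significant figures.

6.14 Å

In a BCC lattice, atoms touch along the body diagonal, so √3·a = 4r.
a = 4r/√3 = 4 × 2.66 / 1.7321 = 6.14 Å.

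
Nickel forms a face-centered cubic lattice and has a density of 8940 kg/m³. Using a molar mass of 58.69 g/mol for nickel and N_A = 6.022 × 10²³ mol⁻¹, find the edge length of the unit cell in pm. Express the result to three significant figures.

352 pm

With Z = 4 atoms per FCC cell, a³ = Z·M/(N_A·ρ) = 4 × 58.69 / (6.022 × 10²³ × 8.940 g/cm³) = 4.361 × 10^-23 cm³.
a = (4.361 × 10^-23)^(1/3) = 3.520 × 10^-8 cm = 352 pm.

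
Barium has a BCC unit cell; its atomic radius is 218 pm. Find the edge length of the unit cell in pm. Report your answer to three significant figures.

In a BCC lattice, atoms touch along the body diagonal, so √3·a = 4r.
a = 4r/√3 = 4 × 218 / 1.7321 = 503 pm.

503 pm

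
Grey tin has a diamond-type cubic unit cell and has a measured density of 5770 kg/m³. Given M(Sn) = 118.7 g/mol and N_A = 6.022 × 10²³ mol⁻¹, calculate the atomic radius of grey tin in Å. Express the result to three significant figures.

1.41 Å

For a diamond cubic cell (Z = 8), a³ = Z·M/(N_A·ρ) = 8 × 118.7 / (6.022 × 10²³ × 5.770) = 2.733 × 10^-22 cm³, so a = 6.489 × 10^-8 cm = 6.489 Å.
Nearest neighbors lie along the body diagonal with √3·a = 8r, so r = 0.2165 × a = 1.41 Å.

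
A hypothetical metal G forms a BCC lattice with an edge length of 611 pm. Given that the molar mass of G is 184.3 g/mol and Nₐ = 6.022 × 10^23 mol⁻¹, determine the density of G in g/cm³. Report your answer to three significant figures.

2.68 g/cm³

A BCC unit cell contains Z = 2 atoms.
Cell volume: a³ = (611 pm)³ = (6.110 × 10^-8 cm)³ = 2.281 × 10^-22 cm³.
ρ = Z·M/(N_A·a³) = 2 × 184.3 / (6.022 × 10²³ × 2.281 × 10^-22) = 2.683 g/cm³.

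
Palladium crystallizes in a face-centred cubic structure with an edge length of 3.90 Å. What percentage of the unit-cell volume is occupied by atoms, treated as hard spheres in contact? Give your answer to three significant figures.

In an FCC lattice atoms touch along the face diagonal, so √2·a = 4r, so r = 0.3536a = 1.379 Å.
Packing fraction = Z·(4/3)πr³ / a³ = 4 × (4/3)π × (1.379)³ / (3.90)³ = 0.7405 = 74.0%.

74.0%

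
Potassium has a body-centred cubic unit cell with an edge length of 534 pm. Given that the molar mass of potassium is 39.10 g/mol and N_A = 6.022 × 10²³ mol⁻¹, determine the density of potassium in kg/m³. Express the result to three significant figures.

A BCC unit cell contains Z = 2 atoms.
Cell volume: a³ = (534 pm)³ = (5.340 × 10^-8 cm)³ = 1.523 × 10^-22 cm³.
ρ = Z·M/(N_A·a³) = 2 × 39.10 / (6.022 × 10²³ × 1.523 × 10^-22) = 0.8528 g/cm³ = 853 kg/m³.

853 kg/m³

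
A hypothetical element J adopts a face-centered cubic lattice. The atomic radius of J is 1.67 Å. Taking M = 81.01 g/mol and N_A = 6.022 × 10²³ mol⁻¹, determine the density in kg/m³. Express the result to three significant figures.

5110 kg/m³

In an FCC lattice, atoms touch along the face diagonal, so √2·a = 4r, giving a = 4.723 Å = 4.723 × 10^-8 cm.
With Z = 4, ρ = Z·M/(N_A·a³) = 4 × 81.01 / (6.022 × 10²³ × 1.054 × 10^-22) = 5.106 g/cm³ = 5110 kg/m³.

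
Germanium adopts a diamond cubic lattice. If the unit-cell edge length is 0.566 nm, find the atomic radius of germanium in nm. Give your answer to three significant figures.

0.123 nm

In a diamond cubic lattice, nearest neighbors lie along the body diagonal with √3·a = 8r.
r = √3·a/8 = 1.7321 × 0.566 / 8 = 0.123 nm.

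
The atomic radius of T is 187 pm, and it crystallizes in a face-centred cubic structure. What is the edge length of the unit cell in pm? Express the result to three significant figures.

In an FCC lattice, atoms touch along the face diagonal, so √2·a = 4r.
a = 4r/√2 = 4 × 187 / 1.4142 = 529 pm.

529 pm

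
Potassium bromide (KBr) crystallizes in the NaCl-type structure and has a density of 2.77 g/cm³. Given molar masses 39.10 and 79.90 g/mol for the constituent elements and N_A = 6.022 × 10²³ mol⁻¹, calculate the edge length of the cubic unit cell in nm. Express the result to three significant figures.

0.658 nm

M(KBr) = 119.0 g/mol; Z = 4 formula units per cell.
a³ = Z·M/(N_A·ρ) = 4 × 119.0 / (6.022 × 10²³ × 2.77) = 2.854 × 10^-22 cm³, so a = 6.584 × 10^-8 cm = 0.658 nm.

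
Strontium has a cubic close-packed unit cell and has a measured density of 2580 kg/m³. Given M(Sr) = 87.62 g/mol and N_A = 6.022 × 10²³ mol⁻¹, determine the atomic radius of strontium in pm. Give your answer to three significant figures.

215 pm

For an FCC cell (Z = 4), a³ = Z·M/(N_A·ρ) = 4 × 87.62 / (6.022 × 10²³ × 2.580) = 2.256 × 10^-22 cm³, so a = 6.087 × 10^-8 cm = 608.7 pm.
Atoms touch along the face diagonal, so √2·a = 4r, so r = 0.3536 × a = 215 pm.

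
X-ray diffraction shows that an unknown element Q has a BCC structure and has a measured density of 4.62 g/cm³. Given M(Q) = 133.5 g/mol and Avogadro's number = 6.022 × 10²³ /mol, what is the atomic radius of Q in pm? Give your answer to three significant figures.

198 pm

For a BCC cell (Z = 2), a³ = Z·M/(N_A·ρ) = 2 × 133.5 / (6.022 × 10²³ × 4.620) = 9.597 × 10^-23 cm³, so a = 4.578 × 10^-8 cm = 457.8 pm.
Atoms touch along the body diagonal, so √3·a = 4r, so r = 0.4330 × a = 198 pm.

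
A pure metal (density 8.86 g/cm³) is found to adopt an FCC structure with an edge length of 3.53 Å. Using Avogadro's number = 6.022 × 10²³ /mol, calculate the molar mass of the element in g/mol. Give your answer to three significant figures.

58.7 g/mol

An FCC cell has Z = 4 atoms; a = 3.530 × 10^-8 cm.
M = ρ·N_A·a³/Z = 8.86 × 6.022 × 10²³ × 4.399 × 10^-23 / 4 = 58.7 g/mol.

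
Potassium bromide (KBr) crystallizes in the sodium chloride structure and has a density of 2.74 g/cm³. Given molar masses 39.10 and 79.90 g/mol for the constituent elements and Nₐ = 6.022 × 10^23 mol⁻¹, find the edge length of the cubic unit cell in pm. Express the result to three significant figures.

M(KBr) = 119.0 g/mol; Z = 4 formula units per cell.
a³ = Z·M/(N_A·ρ) = 4 × 119.0 / (6.022 × 10²³ × 2.74) = 2.885 × 10^-22 cm³, so a = 6.608 × 10^-8 cm = 661 pm.

661 pm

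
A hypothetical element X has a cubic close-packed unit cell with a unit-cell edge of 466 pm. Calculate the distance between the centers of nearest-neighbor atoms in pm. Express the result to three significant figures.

330 pm

In an FCC structure, atoms touch along the face diagonal, so √2·a = 4r; the nearest-neighbor distance equals 2r = 0.7071·a.
d = 0.7071 × 466 = 330 pm.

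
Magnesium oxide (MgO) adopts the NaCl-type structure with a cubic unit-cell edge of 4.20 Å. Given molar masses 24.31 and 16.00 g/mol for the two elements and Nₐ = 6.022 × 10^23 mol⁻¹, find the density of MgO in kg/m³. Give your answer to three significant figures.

The NaCl-type structure contains Z = 4 formula units per cell; M(MgO) = 24.31 + 16.00 = 40.31 g/mol.
a³ = (4.200 × 10^-8 cm)³ = 7.409 × 10^-23 cm³.
ρ = 4 × 40.31 / (6.022 × 10²³ × 7.409 × 10^-23) = 3.614 g/cm³ = 3610 kg/m³.

3610 kg/m³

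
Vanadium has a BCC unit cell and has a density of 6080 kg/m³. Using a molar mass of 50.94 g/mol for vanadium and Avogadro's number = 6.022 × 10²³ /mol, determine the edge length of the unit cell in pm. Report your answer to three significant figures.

With Z = 2 atoms per BCC cell, a³ = Z·M/(N_A·ρ) = 2 × 50.94 / (6.022 × 10²³ × 6.080 g/cm³) = 2.783 × 10^-23 cm³.
a = (2.783 × 10^-23)^(1/3) = 3.030 × 10^-8 cm = 303 pm.

303 pm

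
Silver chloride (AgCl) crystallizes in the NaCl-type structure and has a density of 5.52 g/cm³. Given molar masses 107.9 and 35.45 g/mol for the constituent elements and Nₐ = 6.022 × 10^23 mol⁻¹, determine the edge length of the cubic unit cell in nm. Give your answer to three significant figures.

M(AgCl) = 143.35 g/mol; Z = 4 formula units per cell.
a³ = Z·M/(N_A·ρ) = 4 × 143.35 / (6.022 × 10²³ × 5.52) = 1.725 × 10^-22 cm³, so a = 5.567 × 10^-8 cm = 0.557 nm.

0.557 nm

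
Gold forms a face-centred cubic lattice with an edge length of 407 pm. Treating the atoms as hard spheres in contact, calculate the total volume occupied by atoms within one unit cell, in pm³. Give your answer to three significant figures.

In an FCC lattice atoms touch along the face diagonal, so √2·a = 4r, so r = 0.3536a = 143.9 pm.
V_atoms = Z × (4/3)πr³ = 4 × (4/3)π × (143.9)³ = 4.99 × 10^7 pm³.

4.99 × 10^7 pm³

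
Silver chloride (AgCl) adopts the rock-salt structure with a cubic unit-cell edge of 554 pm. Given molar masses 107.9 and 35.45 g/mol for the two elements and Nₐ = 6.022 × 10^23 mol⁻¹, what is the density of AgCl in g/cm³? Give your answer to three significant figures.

The rock-salt structure contains Z = 4 formula units per cell; M(AgCl) = 107.9 + 35.45 = 143.35 g/mol.
a³ = (5.540 × 10^-8 cm)³ = 1.700 × 10^-22 cm³.
ρ = 4 × 143.35 / (6.022 × 10²³ × 1.700 × 10^-22) = 5.600 g/cm³.

5.60 g/cm³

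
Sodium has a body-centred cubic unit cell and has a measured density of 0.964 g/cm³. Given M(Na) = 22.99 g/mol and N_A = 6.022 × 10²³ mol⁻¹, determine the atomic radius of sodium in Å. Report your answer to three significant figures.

1.86 Å

For a BCC cell (Z = 2), a³ = Z·M/(N_A·ρ) = 2 × 22.99 / (6.022 × 10²³ × 0.9640) = 7.920 × 10^-23 cm³, so a = 4.295 × 10^-8 cm = 4.295 Å.
Atoms touch along the body diagonal, so √3·a = 4r, so r = 0.4330 × a = 1.86 Å.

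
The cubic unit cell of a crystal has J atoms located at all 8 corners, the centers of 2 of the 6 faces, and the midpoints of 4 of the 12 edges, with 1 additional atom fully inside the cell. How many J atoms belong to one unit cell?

Corner atoms are shared by 8 cells (1/8 each), face atoms by 2 (1/2 each), edge atoms by 4 (1/4 each), interior atoms are unshared.
Net atoms = 8 × 1/8 + 2 × 1/2 + 4 × 1/4 + 1 = 1 + 1 + 1 + 1 = 4.

4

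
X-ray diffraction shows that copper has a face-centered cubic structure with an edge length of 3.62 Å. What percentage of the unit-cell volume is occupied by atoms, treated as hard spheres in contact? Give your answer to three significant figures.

In an FCC lattice atoms touch along the face diagonal, so √2·a = 4r, so r = 0.3536a = 1.280 Å.
Packing fraction = Z·(4/3)πr³ / a³ = 4 × (4/3)π × (1.280)³ / (3.62)³ = 0.7405 = 74.0%.

74.0%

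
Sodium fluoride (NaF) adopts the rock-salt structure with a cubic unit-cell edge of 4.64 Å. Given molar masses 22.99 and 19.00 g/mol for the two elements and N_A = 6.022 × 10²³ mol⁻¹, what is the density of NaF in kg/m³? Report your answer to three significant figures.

The rock-salt structure contains Z = 4 formula units per cell; M(NaF) = 22.99 + 19.00 = 41.99 g/mol.
a³ = (4.640 × 10^-8 cm)³ = 9.990 × 10^-23 cm³.
ρ = 4 × 41.99 / (6.022 × 10²³ × 9.990 × 10^-23) = 2.792 g/cm³ = 2790 kg/m³.

2790 kg/m³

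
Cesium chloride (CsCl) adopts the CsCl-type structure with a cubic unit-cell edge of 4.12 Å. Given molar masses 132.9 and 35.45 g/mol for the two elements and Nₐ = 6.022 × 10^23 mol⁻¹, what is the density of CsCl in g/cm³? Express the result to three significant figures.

4.00 g/cm³

The CsCl-type structure contains Z = 1 formula unit per cell; M(CsCl) = 132.9 + 35.45 = 168.35 g/mol.
a³ = (4.120 × 10^-8 cm)³ = 6.993 × 10^-23 cm³.
ρ = 1 × 168.35 / (6.022 × 10²³ × 6.993 × 10^-23) = 3.997 g/cm³.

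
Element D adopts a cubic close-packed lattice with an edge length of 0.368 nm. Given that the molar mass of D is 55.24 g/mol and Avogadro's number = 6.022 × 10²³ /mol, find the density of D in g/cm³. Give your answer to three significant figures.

An FCC unit cell contains Z = 4 atoms.
Cell volume: a³ = (0.368 nm)³ = (3.680 × 10^-8 cm)³ = 4.984 × 10^-23 cm³.
ρ = Z·M/(N_A·a³) = 4 × 55.24 / (6.022 × 10²³ × 4.984 × 10^-23) = 7.363 g/cm³.

7.36 g/cm³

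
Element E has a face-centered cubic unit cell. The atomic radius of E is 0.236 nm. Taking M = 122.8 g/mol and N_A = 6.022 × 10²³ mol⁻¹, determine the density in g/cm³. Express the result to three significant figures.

2.74 g/cm³

In an FCC lattice, atoms touch along the face diagonal, so √2·a = 4r, giving a = 0.6675 nm = 6.675 × 10^-8 cm.
With Z = 4, ρ = Z·M/(N_A·a³) = 4 × 122.8 / (6.022 × 10²³ × 2.974 × 10^-22) = 2.742 g/cm³.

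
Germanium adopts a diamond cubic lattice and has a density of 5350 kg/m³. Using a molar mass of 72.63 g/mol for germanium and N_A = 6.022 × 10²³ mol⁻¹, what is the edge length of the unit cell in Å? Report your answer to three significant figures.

5.65 Å

With Z = 8 atoms per diamond cubic cell, a³ = Z·M/(N_A·ρ) = 8 × 72.63 / (6.022 × 10²³ × 5.350 g/cm³) = 1.803 × 10^-22 cm³.
a = (1.803 × 10^-22)^(1/3) = 5.650 × 10^-8 cm = 5.65 Å.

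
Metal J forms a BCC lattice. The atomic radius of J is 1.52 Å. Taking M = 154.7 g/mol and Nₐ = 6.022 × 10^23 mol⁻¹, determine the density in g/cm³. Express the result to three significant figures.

In a BCC lattice, atoms touch along the body diagonal, so √3·a = 4r, giving a = 3.510 Å = 3.510 × 10^-8 cm.
With Z = 2, ρ = Z·M/(N_A·a³) = 2 × 154.7 / (6.022 × 10²³ × 4.325 × 10^-23) = 11.88 g/cm³.

11.9 g/cm³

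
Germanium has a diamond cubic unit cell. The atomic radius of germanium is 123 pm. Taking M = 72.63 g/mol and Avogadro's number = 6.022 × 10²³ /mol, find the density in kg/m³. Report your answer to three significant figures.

5260 kg/m³

In a diamond cubic lattice, nearest neighbors lie along the body diagonal with √3·a = 8r, giving a = 568.1 pm = 5.681 × 10^-8 cm.
With Z = 8, ρ = Z·M/(N_A·a³) = 8 × 72.63 / (6.022 × 10²³ × 1.834 × 10^-22) = 5.262 g/cm³ = 5260 kg/m³.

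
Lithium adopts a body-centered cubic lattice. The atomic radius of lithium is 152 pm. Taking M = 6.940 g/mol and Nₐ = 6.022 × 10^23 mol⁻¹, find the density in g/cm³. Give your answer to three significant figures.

0.533 g/cm³

In a BCC lattice, atoms touch along the body diagonal, so √3·a = 4r, giving a = 351.0 pm = 3.510 × 10^-8 cm.
With Z = 2, ρ = Z·M/(N_A·a³) = 2 × 6.940 / (6.022 × 10²³ × 4.325 × 10^-23) = 0.5329 g/cm³.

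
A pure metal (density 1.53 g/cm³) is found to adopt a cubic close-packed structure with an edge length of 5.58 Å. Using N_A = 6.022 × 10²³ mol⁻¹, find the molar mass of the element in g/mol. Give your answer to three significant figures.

An FCC cell has Z = 4 atoms; a = 5.580 × 10^-8 cm.
M = ρ·N_A·a³/Z = 1.53 × 6.022 × 10²³ × 1.737 × 10^-22 / 4 = 40.0 g/mol.

40.0 g/mol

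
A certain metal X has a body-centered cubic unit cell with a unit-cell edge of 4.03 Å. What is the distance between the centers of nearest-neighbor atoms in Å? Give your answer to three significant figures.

In a BCC structure, atoms touch along the body diagonal, so √3·a = 4r; the nearest-neighbor distance equals 2r = 0.8660·a.
d = 0.8660 × 4.03 = 3.49 Å.

3.49 Å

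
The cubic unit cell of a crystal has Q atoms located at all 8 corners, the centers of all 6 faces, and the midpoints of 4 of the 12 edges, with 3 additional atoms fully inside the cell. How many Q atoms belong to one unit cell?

Corner atoms are shared by 8 cells (1/8 each), face atoms by 2 (1/2 each), edge atoms by 4 (1/4 each), interior atoms are unshared.
Net atoms = 8 × 1/8 + 6 × 1/2 + 4 × 1/4 + 3 = 1 + 3 + 1 + 3 = 8.

8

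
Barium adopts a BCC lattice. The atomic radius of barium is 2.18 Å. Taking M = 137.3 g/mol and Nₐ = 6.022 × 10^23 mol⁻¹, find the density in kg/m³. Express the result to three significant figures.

3570 kg/m³

In a BCC lattice, atoms touch along the body diagonal, so √3·a = 4r, giving a = 5.034 Å = 5.034 × 10^-8 cm.
With Z = 2, ρ = Z·M/(N_A·a³) = 2 × 137.3 / (6.022 × 10²³ × 1.276 × 10^-22) = 3.573 g/cm³ = 3570 kg/m³.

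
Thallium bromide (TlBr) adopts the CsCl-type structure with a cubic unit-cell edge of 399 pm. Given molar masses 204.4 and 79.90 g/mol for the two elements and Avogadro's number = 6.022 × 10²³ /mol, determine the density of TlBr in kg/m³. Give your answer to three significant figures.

The CsCl-type structure contains Z = 1 formula unit per cell; M(TlBr) = 204.4 + 79.90 = 284.3 g/mol.
a³ = (3.990 × 10^-8 cm)³ = 6.352 × 10^-23 cm³.
ρ = 1 × 284.3 / (6.022 × 10²³ × 6.352 × 10^-23) = 7.432 g/cm³ = 7430 kg/m³.

7430 kg/m³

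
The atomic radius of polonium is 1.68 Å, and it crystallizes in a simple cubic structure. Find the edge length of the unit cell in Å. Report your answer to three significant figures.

3.36 Å

In a simple cubic lattice, atoms touch along the cell edge, so a = 2r.
a = 2r = 2 × 1.68 = 3.36 Å.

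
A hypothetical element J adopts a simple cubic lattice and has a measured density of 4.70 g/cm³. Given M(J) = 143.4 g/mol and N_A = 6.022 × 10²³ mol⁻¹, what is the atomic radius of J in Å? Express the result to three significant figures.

For a simple cubic cell (Z = 1), a³ = Z·M/(N_A·ρ) = 1 × 143.4 / (6.022 × 10²³ × 4.700) = 5.067 × 10^-23 cm³, so a = 3.700 × 10^-8 cm = 3.700 Å.
Atoms touch along the cell edge, so a = 2r, so r = 0.5000 × a = 1.85 Å.

1.85 Å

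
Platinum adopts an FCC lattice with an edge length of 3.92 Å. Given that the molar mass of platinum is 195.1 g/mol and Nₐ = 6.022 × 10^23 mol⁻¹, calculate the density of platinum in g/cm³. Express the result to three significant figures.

21.5 g/cm³

An FCC unit cell contains Z = 4 atoms.
Cell volume: a³ = (3.92 Å)³ = (3.920 × 10^-8 cm)³ = 6.024 × 10^-23 cm³.
ρ = Z·M/(N_A·a³) = 4 × 195.1 / (6.022 × 10²³ × 6.024 × 10^-23) = 21.51 g/cm³.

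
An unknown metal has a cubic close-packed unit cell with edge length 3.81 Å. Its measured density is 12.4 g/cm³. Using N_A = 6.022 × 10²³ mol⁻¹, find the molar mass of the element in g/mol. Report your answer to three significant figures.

An FCC cell has Z = 4 atoms; a = 3.810 × 10^-8 cm.
M = ρ·N_A·a³/Z = 12.4 × 6.022 × 10²³ × 5.531 × 10^-23 / 4 = 103 g/mol.

103 g/mol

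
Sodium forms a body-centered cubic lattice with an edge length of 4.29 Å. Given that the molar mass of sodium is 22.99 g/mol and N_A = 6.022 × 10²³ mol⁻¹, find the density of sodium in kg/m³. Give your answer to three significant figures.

A BCC unit cell contains Z = 2 atoms.
Cell volume: a³ = (4.29 Å)³ = (4.290 × 10^-8 cm)³ = 7.895 × 10^-23 cm³.
ρ = Z·M/(N_A·a³) = 2 × 22.99 / (6.022 × 10²³ × 7.895 × 10^-23) = 0.9671 g/cm³ = 967 kg/m³.

967 kg/m³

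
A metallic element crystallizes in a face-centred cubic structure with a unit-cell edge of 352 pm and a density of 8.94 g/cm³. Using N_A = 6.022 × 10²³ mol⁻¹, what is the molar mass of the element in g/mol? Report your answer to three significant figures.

58.7 g/mol

An FCC cell has Z = 4 atoms; a = 3.520 × 10^-8 cm.
M = ρ·N_A·a³/Z = 8.94 × 6.022 × 10²³ × 4.361 × 10^-23 / 4 = 58.7 g/mol.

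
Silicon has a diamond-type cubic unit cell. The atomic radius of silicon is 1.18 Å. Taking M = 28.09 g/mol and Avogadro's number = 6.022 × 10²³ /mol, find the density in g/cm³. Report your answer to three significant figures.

2.30 g/cm³

In a diamond cubic lattice, nearest neighbors lie along the body diagonal with √3·a = 8r, giving a = 5.450 Å = 5.450 × 10^-8 cm.
With Z = 8, ρ = Z·M/(N_A·a³) = 8 × 28.09 / (6.022 × 10²³ × 1.619 × 10^-22) = 2.305 g/cm³.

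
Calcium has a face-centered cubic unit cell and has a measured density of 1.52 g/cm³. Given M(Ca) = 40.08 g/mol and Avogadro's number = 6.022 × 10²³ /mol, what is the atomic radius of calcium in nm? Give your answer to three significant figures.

0.198 nm

For an FCC cell (Z = 4), a³ = Z·M/(N_A·ρ) = 4 × 40.08 / (6.022 × 10²³ × 1.520) = 1.751 × 10^-22 cm³, so a = 5.595 × 10^-8 cm = 0.5595 nm.
Atoms touch along the face diagonal, so √2·a = 4r, so r = 0.3536 × a = 0.198 nm.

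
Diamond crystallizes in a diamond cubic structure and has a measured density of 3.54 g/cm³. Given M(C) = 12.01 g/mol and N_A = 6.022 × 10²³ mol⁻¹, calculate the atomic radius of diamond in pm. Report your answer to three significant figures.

For a diamond cubic cell (Z = 8), a³ = Z·M/(N_A·ρ) = 8 × 12.01 / (6.022 × 10²³ × 3.540) = 4.507 × 10^-23 cm³, so a = 3.559 × 10^-8 cm = 355.9 pm.
Nearest neighbors lie along the body diagonal with √3·a = 8r, so r = 0.2165 × a = 77.0 pm.

77.0 pm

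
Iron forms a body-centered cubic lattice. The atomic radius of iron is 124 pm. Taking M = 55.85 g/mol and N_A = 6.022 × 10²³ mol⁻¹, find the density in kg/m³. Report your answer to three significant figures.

7900 kg/m³

In a BCC lattice, atoms touch along the body diagonal, so √3·a = 4r, giving a = 286.4 pm = 2.864 × 10^-8 cm.
With Z = 2, ρ = Z·M/(N_A·a³) = 2 × 55.85 / (6.022 × 10²³ × 2.348 × 10^-23) = 7.899 g/cm³ = 7900 kg/m³.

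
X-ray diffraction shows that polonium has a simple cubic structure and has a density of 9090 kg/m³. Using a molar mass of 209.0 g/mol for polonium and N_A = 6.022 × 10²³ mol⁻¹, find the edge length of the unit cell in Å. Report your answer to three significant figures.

With Z = 1 atom per simple cubic cell, a³ = Z·M/(N_A·ρ) = 1 × 209.0 / (6.022 × 10²³ × 9.090 g/cm³) = 3.818 × 10^-23 cm³.
a = (3.818 × 10^-23)^(1/3) = 3.367 × 10^-8 cm = 3.37 Å.

3.37 Å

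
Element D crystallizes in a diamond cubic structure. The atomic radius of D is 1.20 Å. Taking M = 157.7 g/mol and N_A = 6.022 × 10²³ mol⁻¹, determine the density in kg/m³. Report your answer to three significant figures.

In a diamond cubic lattice, nearest neighbors lie along the body diagonal with √3·a = 8r, giving a = 5.543 Å = 5.543 × 10^-8 cm.
With Z = 8, ρ = Z·M/(N_A·a³) = 8 × 157.7 / (6.022 × 10²³ × 1.703 × 10^-22) = 12.30 g/cm³ = 12300 kg/m³.

12300 kg/m³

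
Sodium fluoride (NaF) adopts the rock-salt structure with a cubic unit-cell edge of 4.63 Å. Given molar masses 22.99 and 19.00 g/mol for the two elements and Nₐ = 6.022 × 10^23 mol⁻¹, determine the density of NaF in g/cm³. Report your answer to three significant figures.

The rock-salt structure contains Z = 4 formula units per cell; M(NaF) = 22.99 + 19.00 = 41.99 g/mol.
a³ = (4.630 × 10^-8 cm)³ = 9.925 × 10^-23 cm³.
ρ = 4 × 41.99 / (6.022 × 10²³ × 9.925 × 10^-23) = 2.810 g/cm³.

2.81 g/cm³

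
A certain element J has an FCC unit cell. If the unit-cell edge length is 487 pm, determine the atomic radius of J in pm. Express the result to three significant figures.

In an FCC lattice, atoms touch along the face diagonal, so √2·a = 4r.
r = √2·a/4 = 1.4142 × 487 / 4 = 172 pm.

172 pm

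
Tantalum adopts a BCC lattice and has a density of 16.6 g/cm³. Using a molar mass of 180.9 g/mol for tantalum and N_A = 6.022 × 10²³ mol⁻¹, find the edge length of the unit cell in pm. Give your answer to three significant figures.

331 pm

With Z = 2 atoms per BCC cell, a³ = Z·M/(N_A·ρ) = 2 × 180.9 / (6.022 × 10²³ × 16.60 g/cm³) = 3.619 × 10^-23 cm³.
a = (3.619 × 10^-23)^(1/3) = 3.308 × 10^-8 cm = 331 pm.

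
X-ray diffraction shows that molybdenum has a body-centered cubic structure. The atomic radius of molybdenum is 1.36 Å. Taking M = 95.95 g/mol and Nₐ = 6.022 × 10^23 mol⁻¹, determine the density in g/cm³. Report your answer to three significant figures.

In a BCC lattice, atoms touch along the body diagonal, so √3·a = 4r, giving a = 3.141 Å = 3.141 × 10^-8 cm.
With Z = 2, ρ = Z·M/(N_A·a³) = 2 × 95.95 / (6.022 × 10²³ × 3.098 × 10^-23) = 10.29 g/cm³.

10.3 g/cm³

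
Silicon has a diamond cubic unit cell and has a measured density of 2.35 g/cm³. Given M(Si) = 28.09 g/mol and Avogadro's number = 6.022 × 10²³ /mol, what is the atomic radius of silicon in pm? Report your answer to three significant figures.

For a diamond cubic cell (Z = 8), a³ = Z·M/(N_A·ρ) = 8 × 28.09 / (6.022 × 10²³ × 2.350) = 1.588 × 10^-22 cm³, so a = 5.415 × 10^-8 cm = 541.5 pm.
Nearest neighbors lie along the body diagonal with √3·a = 8r, so r = 0.2165 × a = 117 pm.

117 pm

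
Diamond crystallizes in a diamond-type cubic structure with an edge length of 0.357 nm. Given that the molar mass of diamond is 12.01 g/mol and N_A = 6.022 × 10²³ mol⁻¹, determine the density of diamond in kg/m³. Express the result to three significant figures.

A diamond cubic unit cell contains Z = 8 atoms.
Cell volume: a³ = (0.357 nm)³ = (3.570 × 10^-8 cm)³ = 4.550 × 10^-23 cm³.
ρ = Z·M/(N_A·a³) = 8 × 12.01 / (6.022 × 10²³ × 4.550 × 10^-23) = 3.507 g/cm³ = 3510 kg/m³.

3510 kg/m³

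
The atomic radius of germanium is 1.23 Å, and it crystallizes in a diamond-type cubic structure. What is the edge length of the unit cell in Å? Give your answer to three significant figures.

5.68 Å

In a diamond cubic lattice, nearest neighbors lie along the body diagonal with √3·a = 8r.
a = 8r/√3 = 8 × 1.23 / 1.7321 = 5.68 Å.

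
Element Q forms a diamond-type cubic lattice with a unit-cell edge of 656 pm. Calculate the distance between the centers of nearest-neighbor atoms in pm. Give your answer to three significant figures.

284 pm

In a diamond cubic structure, nearest neighbors lie along the body diagonal with √3·a = 8r; the nearest-neighbor distance equals 2r = 0.4330·a.
d = 0.4330 × 656 = 284 pm.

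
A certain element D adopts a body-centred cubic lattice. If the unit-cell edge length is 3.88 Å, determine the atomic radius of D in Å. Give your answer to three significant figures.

In a BCC lattice, atoms touch along the body diagonal, so √3·a = 4r.
r = √3·a/4 = 1.7321 × 3.88 / 4 = 1.68 Å.

1.68 Å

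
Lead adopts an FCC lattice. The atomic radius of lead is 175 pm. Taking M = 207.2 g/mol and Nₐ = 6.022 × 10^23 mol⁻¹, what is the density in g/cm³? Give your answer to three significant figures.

11.3 g/cm³

In an FCC lattice, atoms touch along the face diagonal, so √2·a = 4r, giving a = 495.0 pm = 4.950 × 10^-8 cm.
With Z = 4, ρ = Z·M/(N_A·a³) = 4 × 207.2 / (6.022 × 10²³ × 1.213 × 10^-22) = 11.35 g/cm³.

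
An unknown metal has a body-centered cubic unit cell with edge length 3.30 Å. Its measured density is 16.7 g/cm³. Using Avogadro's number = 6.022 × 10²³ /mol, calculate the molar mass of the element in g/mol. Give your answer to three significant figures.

A BCC cell has Z = 2 atoms; a = 3.300 × 10^-8 cm.
M = ρ·N_A·a³/Z = 16.7 × 6.022 × 10²³ × 3.594 × 10^-23 / 2 = 181 g/mol.

181 g/mol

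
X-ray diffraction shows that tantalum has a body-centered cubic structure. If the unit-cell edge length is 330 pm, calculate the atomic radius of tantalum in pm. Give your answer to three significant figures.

143 pm

In a BCC lattice, atoms touch along the body diagonal, so √3·a = 4r.
r = √3·a/4 = 1.7321 × 330 / 4 = 143 pm.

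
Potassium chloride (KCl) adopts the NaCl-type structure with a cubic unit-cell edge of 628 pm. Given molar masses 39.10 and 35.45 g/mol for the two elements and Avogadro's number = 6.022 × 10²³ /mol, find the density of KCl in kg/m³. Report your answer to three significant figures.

The NaCl-type structure contains Z = 4 formula units per cell; M(KCl) = 39.10 + 35.45 = 74.55 g/mol.
a³ = (6.280 × 10^-8 cm)³ = 2.477 × 10^-22 cm³.
ρ = 4 × 74.55 / (6.022 × 10²³ × 2.477 × 10^-22) = 1.999 g/cm³ = 2000 kg/m³.

2000 kg/m³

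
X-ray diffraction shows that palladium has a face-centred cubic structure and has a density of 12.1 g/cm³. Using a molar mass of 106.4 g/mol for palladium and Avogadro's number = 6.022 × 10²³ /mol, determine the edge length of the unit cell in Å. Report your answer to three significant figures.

With Z = 4 atoms per FCC cell, a³ = Z·M/(N_A·ρ) = 4 × 106.4 / (6.022 × 10²³ × 12.10 g/cm³) = 5.841 × 10^-23 cm³.
a = (5.841 × 10^-23)^(1/3) = 3.880 × 10^-8 cm = 3.88 Å.

3.88 Å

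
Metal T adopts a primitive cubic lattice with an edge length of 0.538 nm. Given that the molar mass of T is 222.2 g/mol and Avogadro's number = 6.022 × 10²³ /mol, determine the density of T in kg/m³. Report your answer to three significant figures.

A simple cubic unit cell contains Z = 1 atom.
Cell volume: a³ = (0.538 nm)³ = (5.380 × 10^-8 cm)³ = 1.557 × 10^-22 cm³.
ρ = Z·M/(N_A·a³) = 1 × 222.2 / (6.022 × 10²³ × 1.557 × 10^-22) = 2.369 g/cm³ = 2370 kg/m³.

2370 kg/m³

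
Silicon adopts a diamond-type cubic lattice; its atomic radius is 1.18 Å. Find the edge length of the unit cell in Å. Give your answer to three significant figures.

In a diamond cubic lattice, nearest neighbors lie along the body diagonal with √3·a = 8r.
a = 8r/√3 = 8 × 1.18 / 1.7321 = 5.45 Å.

5.45 Å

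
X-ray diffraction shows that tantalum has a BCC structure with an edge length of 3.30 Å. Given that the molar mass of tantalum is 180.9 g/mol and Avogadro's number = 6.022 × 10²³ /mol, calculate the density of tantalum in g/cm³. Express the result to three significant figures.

A BCC unit cell contains Z = 2 atoms.
Cell volume: a³ = (3.30 Å)³ = (3.300 × 10^-8 cm)³ = 3.594 × 10^-23 cm³.
ρ = Z·M/(N_A·a³) = 2 × 180.9 / (6.022 × 10²³ × 3.594 × 10^-23) = 16.72 g/cm³.

16.7 g/cm³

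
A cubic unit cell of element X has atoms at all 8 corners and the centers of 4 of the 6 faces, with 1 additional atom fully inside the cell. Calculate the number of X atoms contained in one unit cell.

4

Corner atoms are shared by 8 cells (1/8 each), face atoms by 2 (1/2 each), interior atoms are unshared.
Net atoms = 8 × 1/8 + 4 × 1/2 + 1 = 1 + 2 + 1 = 4.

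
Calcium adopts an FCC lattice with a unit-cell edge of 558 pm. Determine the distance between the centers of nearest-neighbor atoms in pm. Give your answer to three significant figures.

In an FCC structure, atoms touch along the face diagonal, so √2·a = 4r; the nearest-neighbor distance equals 2r = 0.7071·a.
d = 0.7071 × 558 = 395 pm.

395 pm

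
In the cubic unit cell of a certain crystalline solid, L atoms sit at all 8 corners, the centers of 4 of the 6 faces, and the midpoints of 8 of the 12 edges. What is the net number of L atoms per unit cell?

5

Corner atoms are shared by 8 cells (1/8 each), face atoms by 2 (1/2 each), edge atoms by 4 (1/4 each).
Net atoms = 8 × 1/8 + 4 × 1/2 + 8 × 1/4 = 1 + 2 + 2 = 5.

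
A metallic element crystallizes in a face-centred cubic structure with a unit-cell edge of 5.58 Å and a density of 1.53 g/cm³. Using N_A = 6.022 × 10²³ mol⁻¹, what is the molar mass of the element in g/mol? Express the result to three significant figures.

40.0 g/mol

An FCC cell has Z = 4 atoms; a = 5.580 × 10^-8 cm.
M = ρ·N_A·a³/Z = 1.53 × 6.022 × 10²³ × 1.737 × 10^-22 / 4 = 40.0 g/mol.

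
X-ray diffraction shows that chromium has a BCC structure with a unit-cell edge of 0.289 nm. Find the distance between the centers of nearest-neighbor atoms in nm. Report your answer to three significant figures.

0.250 nm

In a BCC structure, atoms touch along the body diagonal, so √3·a = 4r; the nearest-neighbor distance equals 2r = 0.8660·a.
d = 0.8660 × 0.289 = 0.250 nm.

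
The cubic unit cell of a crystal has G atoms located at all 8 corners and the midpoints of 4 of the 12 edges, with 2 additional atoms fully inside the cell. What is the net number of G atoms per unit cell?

Corner atoms are shared by 8 cells (1/8 each), edge atoms by 4 (1/4 each), interior atoms are unshared.
Net atoms = 8 × 1/8 + 4 × 1/4 + 2 = 1 + 1 + 2 = 4.

4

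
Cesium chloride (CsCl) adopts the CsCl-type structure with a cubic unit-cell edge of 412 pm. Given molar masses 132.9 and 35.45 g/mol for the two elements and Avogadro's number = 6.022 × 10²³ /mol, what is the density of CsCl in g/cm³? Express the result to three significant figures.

4.00 g/cm³

The CsCl-type structure contains Z = 1 formula unit per cell; M(CsCl) = 132.9 + 35.45 = 168.35 g/mol.
a³ = (4.120 × 10^-8 cm)³ = 6.993 × 10^-23 cm³.
ρ = 1 × 168.35 / (6.022 × 10²³ × 6.993 × 10^-23) = 3.997 g/cm³.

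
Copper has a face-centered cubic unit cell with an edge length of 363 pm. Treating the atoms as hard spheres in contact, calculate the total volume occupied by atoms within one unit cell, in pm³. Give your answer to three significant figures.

3.54 × 10^7 pm³

In an FCC lattice atoms touch along the face diagonal, so √2·a = 4r, so r = 0.3536a = 128.3 pm.
V_atoms = Z × (4/3)πr³ = 4 × (4/3)π × (128.3)³ = 3.54 × 10^7 pm³.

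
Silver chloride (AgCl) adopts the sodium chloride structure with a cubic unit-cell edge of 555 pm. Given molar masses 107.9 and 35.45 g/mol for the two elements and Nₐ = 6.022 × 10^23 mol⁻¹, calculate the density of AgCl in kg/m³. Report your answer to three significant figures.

5570 kg/m³

The sodium chloride structure contains Z = 4 formula units per cell; M(AgCl) = 107.9 + 35.45 = 143.35 g/mol.
a³ = (5.550 × 10^-8 cm)³ = 1.710 × 10^-22 cm³.
ρ = 4 × 143.35 / (6.022 × 10²³ × 1.710 × 10^-22) = 5.570 g/cm³ = 5570 kg/m³.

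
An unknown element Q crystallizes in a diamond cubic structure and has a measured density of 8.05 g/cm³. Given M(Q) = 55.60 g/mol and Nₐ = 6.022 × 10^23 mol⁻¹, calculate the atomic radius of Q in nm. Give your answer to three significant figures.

0.0977 nm

For a diamond cubic cell (Z = 8), a³ = Z·M/(N_A·ρ) = 8 × 55.60 / (6.022 × 10²³ × 8.050) = 9.175 × 10^-23 cm³, so a = 4.510 × 10^-8 cm = 0.4510 nm.
Nearest neighbors lie along the body diagonal with √3·a = 8r, so r = 0.2165 × a = 0.0977 nm.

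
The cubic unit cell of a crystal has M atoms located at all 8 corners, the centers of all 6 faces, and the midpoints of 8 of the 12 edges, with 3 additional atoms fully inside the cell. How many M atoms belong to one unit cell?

9

Corner atoms are shared by 8 cells (1/8 each), face atoms by 2 (1/2 each), edge atoms by 4 (1/4 each), interior atoms are unshared.
Net atoms = 8 × 1/8 + 6 × 1/2 + 8 × 1/4 + 3 = 1 + 3 + 2 + 3 = 9.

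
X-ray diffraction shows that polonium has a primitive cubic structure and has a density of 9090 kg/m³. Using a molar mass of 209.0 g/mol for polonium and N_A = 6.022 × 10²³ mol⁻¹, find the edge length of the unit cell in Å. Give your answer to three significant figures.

3.37 Å

With Z = 1 atom per simple cubic cell, a³ = Z·M/(N_A·ρ) = 1 × 209.0 / (6.022 × 10²³ × 9.090 g/cm³) = 3.818 × 10^-23 cm³.
a = (3.818 × 10^-23)^(1/3) = 3.367 × 10^-8 cm = 3.37 Å.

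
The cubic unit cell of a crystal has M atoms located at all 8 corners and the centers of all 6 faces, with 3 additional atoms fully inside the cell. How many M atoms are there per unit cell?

7

Corner atoms are shared by 8 cells (1/8 each), face atoms by 2 (1/2 each), interior atoms are unshared.
Net atoms = 8 × 1/8 + 6 × 1/2 + 3 = 1 + 3 + 3 = 7.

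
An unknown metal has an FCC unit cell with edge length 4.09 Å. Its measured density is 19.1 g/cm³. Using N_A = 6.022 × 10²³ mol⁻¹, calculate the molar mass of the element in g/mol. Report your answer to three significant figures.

197 g/mol

An FCC cell has Z = 4 atoms; a = 4.090 × 10^-8 cm.
M = ρ·N_A·a³/Z = 19.1 × 6.022 × 10²³ × 6.842 × 10^-23 / 4 = 197 g/mol.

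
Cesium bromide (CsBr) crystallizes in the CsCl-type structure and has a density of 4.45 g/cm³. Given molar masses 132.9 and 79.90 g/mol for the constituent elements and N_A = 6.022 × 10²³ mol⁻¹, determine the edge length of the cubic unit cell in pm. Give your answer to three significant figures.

M(CsBr) = 212.8 g/mol; Z = 1 formula unit per cell.
a³ = Z·M/(N_A·ρ) = 1 × 212.8 / (6.022 × 10²³ × 4.45) = 7.941 × 10^-23 cm³, so a = 4.298 × 10^-8 cm = 430 pm.

430 pm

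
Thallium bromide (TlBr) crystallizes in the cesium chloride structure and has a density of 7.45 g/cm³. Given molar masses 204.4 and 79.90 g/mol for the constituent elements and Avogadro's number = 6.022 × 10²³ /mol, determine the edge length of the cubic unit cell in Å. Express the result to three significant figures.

3.99 Å

M(TlBr) = 284.3 g/mol; Z = 1 formula unit per cell.
a³ = Z·M/(N_A·ρ) = 1 × 284.3 / (6.022 × 10²³ × 7.45) = 6.337 × 10^-23 cm³, so a = 3.987 × 10^-8 cm = 3.99 Å.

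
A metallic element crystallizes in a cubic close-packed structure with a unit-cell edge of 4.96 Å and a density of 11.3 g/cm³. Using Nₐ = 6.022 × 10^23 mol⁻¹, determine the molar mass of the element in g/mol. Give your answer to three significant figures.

An FCC cell has Z = 4 atoms; a = 4.960 × 10^-8 cm.
M = ρ·N_A·a³/Z = 11.3 × 6.022 × 10²³ × 1.220 × 10^-22 / 4 = 208 g/mol.

208 g/mol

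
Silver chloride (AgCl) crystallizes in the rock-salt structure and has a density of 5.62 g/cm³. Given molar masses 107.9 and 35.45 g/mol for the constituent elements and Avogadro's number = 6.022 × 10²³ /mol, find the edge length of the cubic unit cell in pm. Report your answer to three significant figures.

M(AgCl) = 143.35 g/mol; Z = 4 formula units per cell.
a³ = Z·M/(N_A·ρ) = 4 × 143.35 / (6.022 × 10²³ × 5.62) = 1.694 × 10^-22 cm³, so a = 5.533 × 10^-8 cm = 553 pm.

553 pm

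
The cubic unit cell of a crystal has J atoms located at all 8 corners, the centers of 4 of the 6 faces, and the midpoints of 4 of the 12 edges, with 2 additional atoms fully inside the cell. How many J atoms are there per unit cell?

6

Corner atoms are shared by 8 cells (1/8 each), face atoms by 2 (1/2 each), edge atoms by 4 (1/4 each), interior atoms are unshared.
Net atoms = 8 × 1/8 + 4 × 1/2 + 4 × 1/4 + 2 = 1 + 2 + 1 + 2 = 6.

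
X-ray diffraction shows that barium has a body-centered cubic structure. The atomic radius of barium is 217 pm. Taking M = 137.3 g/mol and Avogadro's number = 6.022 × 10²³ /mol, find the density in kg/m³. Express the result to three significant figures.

3620 kg/m³

In a BCC lattice, atoms touch along the body diagonal, so √3·a = 4r, giving a = 501.1 pm = 5.011 × 10^-8 cm.
With Z = 2, ρ = Z·M/(N_A·a³) = 2 × 137.3 / (6.022 × 10²³ × 1.259 × 10^-22) = 3.623 g/cm³ = 3620 kg/m³.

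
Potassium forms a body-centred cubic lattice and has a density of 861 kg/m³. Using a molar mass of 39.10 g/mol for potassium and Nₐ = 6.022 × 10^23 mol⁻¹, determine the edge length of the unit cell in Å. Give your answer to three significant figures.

5.32 Å

With Z = 2 atoms per BCC cell, a³ = Z·M/(N_A·ρ) = 2 × 39.10 / (6.022 × 10²³ × 0.8610 g/cm³) = 1.508 × 10^-22 cm³.
a = (1.508 × 10^-22)^(1/3) = 5.323 × 10^-8 cm = 5.32 Å.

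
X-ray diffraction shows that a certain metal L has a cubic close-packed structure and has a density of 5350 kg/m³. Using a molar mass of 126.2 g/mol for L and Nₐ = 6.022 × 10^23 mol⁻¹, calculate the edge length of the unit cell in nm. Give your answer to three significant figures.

With Z = 4 atoms per FCC cell, a³ = Z·M/(N_A·ρ) = 4 × 126.2 / (6.022 × 10²³ × 5.350 g/cm³) = 1.567 × 10^-22 cm³.
a = (1.567 × 10^-22)^(1/3) = 5.391 × 10^-8 cm = 0.539 nm.

0.539 nm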